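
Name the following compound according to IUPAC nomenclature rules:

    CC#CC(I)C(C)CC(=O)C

5-iodo-4-methyloct-6-yn-2-one

Counting along the main chain through the carbonyl and the multiple bond gives 8 carbons: the parent is octane.
The highest-priority functional group is a ketone (C=O on an internal carbon), so the name ends in -one.
A C≡C triple bond in the chain gives the infix -yne-.
Number the chain so that numbering from this end puts the carbonyl group at C-2 rather than C-7.
That gives the carbonyl at C-2; the triple bond between C-6 and C-7; an iodo group at C-5; a methyl group at C-4.
Prefixes are listed alphabetically: iodo, methyl.
The name is 5-iodo-4-methyloct-6-yn-2-one.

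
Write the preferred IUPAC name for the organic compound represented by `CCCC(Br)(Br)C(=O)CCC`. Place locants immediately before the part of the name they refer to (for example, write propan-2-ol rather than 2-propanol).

Counting along the main chain through the carbonyl gives 8 carbons: the parent is octane.
A ketone (C=O on an internal carbon) is the principal characteristic group, giving the suffix -one.
The numbering direction is chosen so that numbering from this end puts the carbonyl group at C-4 rather than C-5.
That gives the carbonyl at C-4; two bromo groups at C-5.
Assembling the pieces gives 5,5-dibromooctan-4-one.

5,5-dibromooctan-4-one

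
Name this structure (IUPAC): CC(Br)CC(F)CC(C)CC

The longest continuous carbon chain has 8 atoms, so the parent hydride is octane.
Choose the numbering such that the substituent locant set {2,4,6} is lower than {3,5,7} at the first point of difference.
That gives a bromo group at C-2; a fluoro group at C-4; a methyl group at C-6.
The substituents are ordered alphabetically, ignoring any di-/tri- multipliers.
The name is 2-bromo-4-fluoro-6-methyloctane.

2-bromo-4-fluoro-6-methyloctane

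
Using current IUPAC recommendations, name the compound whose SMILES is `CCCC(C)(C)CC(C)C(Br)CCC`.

The longest carbon chain is 10 atoms: the parent is decane.
Choose the numbering such that the substituent locant set {4,4,6,7} is lower than {4,5,7,7} at the first point of difference.
This places a bromo group at C-7; methyl groups at C-4 (×2) and C-6.
The substituents are ordered alphabetically, ignoring any di-/tri- multipliers.
Putting it together: 7-bromo-4,4,6-trimethyldecane.

7-bromo-4,4,6-trimethyldecane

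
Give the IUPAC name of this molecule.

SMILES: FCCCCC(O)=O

5-fluoropentanoic acid

The longest carbon chain that includes the –COOH group has 5 carbons, so the parent hydride is pentane.
A carboxylic acid (terminal –COOH) is the principal characteristic group, giving the suffix -oic acid.
The numbering direction is chosen so that the carboxylic acid carbon is C-1 by definition.
That gives a fluoro group at C-5.
Putting it together: 5-fluoropentanoic acid.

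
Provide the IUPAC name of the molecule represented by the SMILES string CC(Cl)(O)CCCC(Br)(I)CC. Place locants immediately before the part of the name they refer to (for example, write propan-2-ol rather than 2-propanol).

6-bromo-2-chloro-6-iodooctan-2-ol

Counting along the main chain through the –OH group gives 8 carbons: the parent is octane.
An alcohol (–OH) is the principal characteristic group, giving the suffix -ol.
Number the chain so that numbering from this end puts the hydroxyl group at C-2 rather than C-7.
With this numbering: the hydroxyl at C-2; a bromo group at C-6; a chloro group at C-2; an iodo group at C-6.
Substituent prefixes are cited in alphabetical order (multiplying prefixes like di-/tri- are ignored for ordering).
The name is 6-bromo-2-chloro-6-iodooctan-2-ol.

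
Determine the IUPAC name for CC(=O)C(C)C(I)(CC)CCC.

4-ethyl-4-iodo-3-methylheptan-2-one

The longest carbon chain that includes the carbonyl has 7 carbons, so the parent hydride is heptane.
The highest-priority functional group is a ketone (C=O on an internal carbon), so the name ends in -one.
Number the chain so that numbering from this end puts the carbonyl group at C-2 rather than C-6.
This places the carbonyl at C-2; an ethyl group at C-4; an iodo group at C-4; a methyl group at C-3.
Prefixes are listed alphabetically: ethyl, iodo, methyl.
Putting it together: 4-ethyl-4-iodo-3-methylheptan-2-one.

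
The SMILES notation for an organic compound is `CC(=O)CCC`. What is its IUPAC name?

pentan-2-one

The longest carbon chain that includes the carbonyl has 5 carbons, so the parent hydride is pentane.
A ketone (C=O on an internal carbon) is the principal characteristic group, giving the suffix -one.
The numbering direction is chosen so that numbering from this end puts the carbonyl group at C-2 rather than C-4.
That gives the carbonyl at C-2.
The name is pentan-2-one.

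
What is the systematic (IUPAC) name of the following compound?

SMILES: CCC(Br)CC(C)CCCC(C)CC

The longest carbon chain is 11 atoms: the parent is undecane.
The numbering direction is chosen so that the substituent locant set {3,5,9} is lower than {3,7,9} at the first point of difference.
This places a bromo group at C-3; methyl groups at C-5 and C-9.
Substituent prefixes are cited in alphabetical order (multiplying prefixes like di-/tri- are ignored for ordering).
The name is 3-bromo-5,9-dimethylundecane.

3-bromo-5,9-dimethylundecane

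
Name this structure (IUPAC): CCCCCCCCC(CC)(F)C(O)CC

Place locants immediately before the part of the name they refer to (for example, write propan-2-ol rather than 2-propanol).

4-ethyl-4-fluorododecan-3-ol

Counting along the main chain through the –OH group gives 12 carbons: the parent is dodecane.
An alcohol (–OH) is the principal characteristic group, giving the suffix -ol.
The numbering direction is chosen so that numbering from this end puts the hydroxyl group at C-3 rather than C-10.
That gives the hydroxyl at C-3; an ethyl group at C-4; a fluoro group at C-4.
Prefixes are listed alphabetically: ethyl, fluoro.
Putting it together: 4-ethyl-4-fluorododecan-3-ol.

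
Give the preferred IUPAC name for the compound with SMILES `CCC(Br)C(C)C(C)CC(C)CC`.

3-bromo-4,5,7-trimethylnonane

The longest continuous carbon chain has 9 atoms, so the parent hydride is nonane.
The numbering direction is chosen so that the substituent locant set {3,4,5,7} is lower than {3,5,6,7} at the first point of difference.
With this numbering: a bromo group at C-3; methyl groups at C-4 and C-5 and C-7.
Prefixes are listed alphabetically: bromo, methyl.
Assembling the pieces gives 3-bromo-4,5,7-trimethylnonane.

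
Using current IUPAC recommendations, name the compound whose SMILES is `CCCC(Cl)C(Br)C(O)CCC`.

5-bromo-6-chlorononan-4-ol

The longest carbon chain that includes the –OH group has 9 carbons, so the parent hydride is nonane.
The principal characteristic group is an alcohol (–OH), named with the suffix -ol.
Number the chain so that numbering from this end puts the hydroxyl group at C-4 rather than C-6.
That gives the hydroxyl at C-4; a bromo group at C-5; a chloro group at C-6.
Prefixes are listed alphabetically: bromo, chloro.
Assembling the pieces gives 5-bromo-6-chlorononan-4-ol.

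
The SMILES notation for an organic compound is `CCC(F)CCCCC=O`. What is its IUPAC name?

Counting along the main chain through the –CHO group gives 8 carbons: the parent is octane.
The principal characteristic group is an aldehyde (terminal –CHO), named with the suffix -al.
The numbering direction is chosen so that the aldehyde carbon is C-1 by definition.
With this numbering: a fluoro group at C-6.
Assembling the pieces gives 6-fluorooctanal.

6-fluorooctanal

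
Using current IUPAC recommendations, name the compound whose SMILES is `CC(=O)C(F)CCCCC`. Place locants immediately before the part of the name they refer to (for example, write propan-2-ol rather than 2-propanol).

Counting along the main chain through the carbonyl gives 8 carbons: the parent is octane.
The principal characteristic group is a ketone (C=O on an internal carbon), named with the suffix -one.
The numbering direction is chosen so that numbering from this end puts the carbonyl group at C-2 rather than C-7.
That gives the carbonyl at C-2; a fluoro group at C-3.
Putting it together: 3-fluorooctan-2-one.

3-fluorooctan-2-one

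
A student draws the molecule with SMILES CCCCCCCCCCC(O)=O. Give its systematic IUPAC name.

The longest chain bearing the –COOH group is 11 carbons long (undecane).
The principal characteristic group is a carboxylic acid (terminal –COOH), named with the suffix -oic acid.
Number the chain so that the carboxylic acid carbon is C-1 by definition.
The name is undecanoic acid.

undecanoic acid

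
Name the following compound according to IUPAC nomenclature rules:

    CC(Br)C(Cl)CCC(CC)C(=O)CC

The longest carbon chain that includes the carbonyl has 9 carbons, so the parent hydride is nonane.
A ketone (C=O on an internal carbon) is the principal characteristic group, giving the suffix -one.
Number the chain so that numbering from this end puts the carbonyl group at C-3 rather than C-7.
That gives the carbonyl at C-3; a bromo group at C-8; a chloro group at C-7; an ethyl group at C-4.
Prefixes are listed alphabetically: bromo, chloro, ethyl.
Assembling the pieces gives 8-bromo-7-chloro-4-ethylnonan-3-one.

8-bromo-7-chloro-4-ethylnonan-3-one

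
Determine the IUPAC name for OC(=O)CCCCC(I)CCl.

7-chloro-6-iodoheptanoic acid

Counting along the main chain through the –COOH group gives 7 carbons: the parent is heptane.
The highest-priority functional group is a carboxylic acid (terminal –COOH), so the name ends in -oic acid.
Number the chain so that the carboxylic acid carbon is C-1 by definition.
With this numbering: a chloro group at C-7; an iodo group at C-6.
The substituents are ordered alphabetically, ignoring any di-/tri- multipliers.
Putting it together: 7-chloro-6-iodoheptanoic acid.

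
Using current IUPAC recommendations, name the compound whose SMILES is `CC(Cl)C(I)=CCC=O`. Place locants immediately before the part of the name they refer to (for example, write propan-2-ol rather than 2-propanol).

5-chloro-4-iodohex-3-enal

The longest chain bearing the –CHO group and the multiple bond is 6 carbons long (hexane).
The principal characteristic group is an aldehyde (terminal –CHO), named with the suffix -al.
The chain contains a C=C double bond, so the unsaturation ending is -ene.
The numbering direction is chosen so that the aldehyde carbon is C-1 by definition.
That gives the double bond between C-3 and C-4; a chloro group at C-5; an iodo group at C-4.
The substituents are ordered alphabetically, ignoring any di-/tri- multipliers.
Assembling the pieces gives 5-chloro-4-iodohex-3-enal.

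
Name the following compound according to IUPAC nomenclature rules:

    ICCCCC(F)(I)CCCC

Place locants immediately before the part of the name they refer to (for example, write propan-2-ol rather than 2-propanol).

5-fluoro-1,5-diiodononane

The parent chain contains 9 carbons (nonane).
Number the chain so that the substituent locant set {1,5,5} is lower than {5,5,9} at the first point of difference.
That gives a fluoro group at C-5; iodo groups at C-1 and C-5.
The substituents are ordered alphabetically, ignoring any di-/tri- multipliers.
Putting it together: 5-fluoro-1,5-diiodononane.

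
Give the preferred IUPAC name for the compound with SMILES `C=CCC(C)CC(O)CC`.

Counting along the main chain through the –OH group and the multiple bond gives 8 carbons: the parent is octane.
The highest-priority functional group is an alcohol (–OH), so the name ends in -ol.
There is one C=C double bond, indicated by the ending -ene.
Choose the numbering such that numbering from this end puts the hydroxyl group at C-3 rather than C-6.
With this numbering: the hydroxyl at C-3; the double bond between C-7 and C-8; a methyl group at C-5.
Putting it together: 5-methyloct-7-en-3-ol.

5-methyloct-7-en-3-ol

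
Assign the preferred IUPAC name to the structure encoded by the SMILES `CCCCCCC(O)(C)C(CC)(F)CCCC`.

5-ethyl-5-fluoro-6-methyldodecan-6-ol

The longest carbon chain that includes the –OH group has 12 carbons, so the parent hydride is dodecane.
The highest-priority functional group is an alcohol (–OH), so the name ends in -ol.
Choose the numbering such that numbering from this end puts the hydroxyl group at C-6 rather than C-7.
That gives the hydroxyl at C-6; an ethyl group at C-5; a fluoro group at C-5; a methyl group at C-6.
Substituent prefixes are cited in alphabetical order (multiplying prefixes like di-/tri- are ignored for ordering).
Putting it together: 5-ethyl-5-fluoro-6-methyldodecan-6-ol.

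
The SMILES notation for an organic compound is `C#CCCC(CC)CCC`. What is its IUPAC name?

5-ethyloct-1-yne

The longest chain bearing the multiple bond is 8 carbons long (octane).
There is one C≡C triple bond, indicated by the ending -yne.
Number the chain so that numbering from this end puts the triple bond at C-1 rather than C-7.
With this numbering: the triple bond between C-1 and C-2; an ethyl group at C-5.
Putting it together: 5-ethyloct-1-yne.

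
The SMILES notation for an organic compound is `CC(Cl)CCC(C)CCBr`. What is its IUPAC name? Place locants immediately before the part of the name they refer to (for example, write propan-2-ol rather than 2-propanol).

The longest carbon chain is 7 atoms: the parent is heptane.
The numbering direction is chosen so that the substituent locant set {1,3,6} is lower than {2,5,7} at the first point of difference.
With this numbering: a bromo group at C-1; a chloro group at C-6; a methyl group at C-3.
The substituents are ordered alphabetically, ignoring any di-/tri- multipliers.
The name is 1-bromo-6-chloro-3-methylheptane.

1-bromo-6-chloro-3-methylheptane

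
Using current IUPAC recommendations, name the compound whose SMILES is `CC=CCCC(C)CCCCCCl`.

11-chloro-6-methylundec-2-ene

The longest chain bearing the multiple bond is 11 carbons long (undecane).
The chain contains a C=C double bond, so the unsaturation ending is -ene.
The numbering direction is chosen so that numbering from this end puts the double bond at C-2 rather than C-9.
That gives the double bond between C-2 and C-3; a chloro group at C-11; a methyl group at C-6.
Prefixes are listed alphabetically: chloro, methyl.
Putting it together: 11-chloro-6-methylundec-2-ene.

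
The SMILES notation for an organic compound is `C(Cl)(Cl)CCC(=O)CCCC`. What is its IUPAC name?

The longest chain bearing the carbonyl is 8 carbons long (octane).
The principal characteristic group is a ketone (C=O on an internal carbon), named with the suffix -one.
Number the chain so that numbering from this end puts the carbonyl group at C-4 rather than C-5.
That gives the carbonyl at C-4; two chloro groups at C-1.
Assembling the pieces gives 1,1-dichlorooctan-4-one.

1,1-dichlorooctan-4-one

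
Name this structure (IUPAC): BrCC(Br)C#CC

4,5-dibromopent-2-yne

The longest chain bearing the multiple bond is 5 carbons long (pentane).
A C≡C triple bond in the chain gives the infix -yne-.
Choose the numbering such that numbering from this end puts the triple bond at C-2 rather than C-3.
With this numbering: the triple bond between C-2 and C-3; bromo groups at C-4 and C-5.
Putting it together: 4,5-dibromopent-2-yne.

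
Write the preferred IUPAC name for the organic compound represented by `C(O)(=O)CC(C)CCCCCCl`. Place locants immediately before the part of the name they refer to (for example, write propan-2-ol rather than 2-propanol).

8-chloro-3-methyloctanoic acid

The longest chain bearing the –COOH group is 8 carbons long (octane).
The principal characteristic group is a carboxylic acid (terminal –COOH), named with the suffix -oic acid.
Choose the numbering such that the carboxylic acid carbon is C-1 by definition.
This places a chloro group at C-8; a methyl group at C-3.
Prefixes are listed alphabetically: chloro, methyl.
The name is 8-chloro-3-methyloctanoic acid.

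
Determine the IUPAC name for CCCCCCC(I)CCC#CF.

1-fluoro-5-iodoundec-1-yne

The longest chain bearing the multiple bond is 11 carbons long (undecane).
A C≡C triple bond in the chain gives the infix -yne-.
The numbering direction is chosen so that numbering from this end puts the triple bond at C-1 rather than C-10.
With this numbering: the triple bond between C-1 and C-2; a fluoro group at C-1; an iodo group at C-5.
Substituent prefixes are cited in alphabetical order (multiplying prefixes like di-/tri- are ignored for ordering).
The name is 1-fluoro-5-iodoundec-1-yne.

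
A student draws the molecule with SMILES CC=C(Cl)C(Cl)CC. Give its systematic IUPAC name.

3,4-dichlorohex-2-ene

Counting along the main chain through the multiple bond gives 6 carbons: the parent is hexane.
A C=C double bond in the chain gives the infix -ene-.
The numbering direction is chosen so that numbering from this end puts the double bond at C-2 rather than C-4.
This places the double bond between C-2 and C-3; chloro groups at C-3 and C-4.
The name is 3,4-dichlorohex-2-ene.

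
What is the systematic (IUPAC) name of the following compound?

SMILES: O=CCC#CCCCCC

Counting along the main chain through the –CHO group and the multiple bond gives 9 carbons: the parent is nonane.
An aldehyde (terminal –CHO) is the principal characteristic group, giving the suffix -al.
A C≡C triple bond in the chain gives the infix -yne-.
Number the chain so that the aldehyde carbon is C-1 by definition.
This places the triple bond between C-3 and C-4.
Putting it together: non-3-ynal.

non-3-ynal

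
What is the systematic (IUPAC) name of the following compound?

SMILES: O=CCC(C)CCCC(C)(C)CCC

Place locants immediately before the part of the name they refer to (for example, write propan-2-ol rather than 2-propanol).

The longest carbon chain that includes the –CHO group has 10 carbons, so the parent hydride is decane.
An aldehyde (terminal –CHO) is the principal characteristic group, giving the suffix -al.
Number the chain so that the aldehyde carbon is C-1 by definition.
With this numbering: methyl groups at C-3 and C-7 (×2).
The name is 3,7,7-trimethyldecanal.

3,7,7-trimethyldecanal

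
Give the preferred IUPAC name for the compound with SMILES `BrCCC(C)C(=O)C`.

5-bromo-3-methylpentan-2-one

The longest carbon chain that includes the carbonyl has 5 carbons, so the parent hydride is pentane.
The highest-priority functional group is a ketone (C=O on an internal carbon), so the name ends in -one.
Number the chain so that numbering from this end puts the carbonyl group at C-2 rather than C-4.
That gives the carbonyl at C-2; a bromo group at C-5; a methyl group at C-3.
Prefixes are listed alphabetically: bromo, methyl.
The name is 5-bromo-3-methylpentan-2-one.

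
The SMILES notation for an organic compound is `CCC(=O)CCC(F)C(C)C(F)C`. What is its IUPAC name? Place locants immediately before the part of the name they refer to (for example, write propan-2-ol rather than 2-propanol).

6,8-difluoro-7-methylnonan-3-one

The longest chain bearing the carbonyl is 9 carbons long (nonane).
The highest-priority functional group is a ketone (C=O on an internal carbon), so the name ends in -one.
Number the chain so that numbering from this end puts the carbonyl group at C-3 rather than C-7.
With this numbering: the carbonyl at C-3; fluoro groups at C-6 and C-8; a methyl group at C-7.
The substituents are ordered alphabetically, ignoring any di-/tri- multipliers.
The name is 6,8-difluoro-7-methylnonan-3-one.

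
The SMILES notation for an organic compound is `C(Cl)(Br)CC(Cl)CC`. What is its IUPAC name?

The parent chain contains 5 carbons (pentane).
The numbering direction is chosen so that the substituent locant set {1,1,3} is lower than {3,5,5} at the first point of difference.
This places a bromo group at C-1; chloro groups at C-1 and C-3.
Substituent prefixes are cited in alphabetical order (multiplying prefixes like di-/tri- are ignored for ordering).
Assembling the pieces gives 1-bromo-1,3-dichloropentane.

1-bromo-1,3-dichloropentane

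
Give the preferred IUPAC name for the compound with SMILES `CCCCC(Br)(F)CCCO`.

The longest chain bearing the –OH group is 8 carbons long (octane).
An alcohol (–OH) is the principal characteristic group, giving the suffix -ol.
Number the chain so that numbering from this end puts the hydroxyl group at C-1 rather than C-8.
With this numbering: the hydroxyl at C-1; a bromo group at C-4; a fluoro group at C-4.
Prefixes are listed alphabetically: bromo, fluoro.
Putting it together: 4-bromo-4-fluorooctan-1-ol.

4-bromo-4-fluorooctan-1-ol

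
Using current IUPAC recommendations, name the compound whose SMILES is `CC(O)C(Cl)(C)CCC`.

3-chloro-3-methylhexan-2-ol

The longest chain bearing the –OH group is 6 carbons long (hexane).
The principal characteristic group is an alcohol (–OH), named with the suffix -ol.
Number the chain so that numbering from this end puts the hydroxyl group at C-2 rather than C-5.
This places the hydroxyl at C-2; a chloro group at C-3; a methyl group at C-3.
The substituents are ordered alphabetically, ignoring any di-/tri- multipliers.
The name is 3-chloro-3-methylhexan-2-ol.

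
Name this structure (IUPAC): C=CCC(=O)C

pent-4-en-2-one

Counting along the main chain through the carbonyl and the multiple bond gives 5 carbons: the parent is pentane.
The principal characteristic group is a ketone (C=O on an internal carbon), named with the suffix -one.
There is one C=C double bond, indicated by the ending -ene.
The numbering direction is chosen so that numbering from this end puts the carbonyl group at C-2 rather than C-4.
That gives the carbonyl at C-2; the double bond between C-4 and C-5.
Putting it together: pent-4-en-2-one.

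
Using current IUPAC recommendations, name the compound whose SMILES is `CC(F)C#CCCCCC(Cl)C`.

9-chloro-2-fluorodec-3-yne

The longest chain bearing the multiple bond is 10 carbons long (decane).
The chain contains a C≡C triple bond, so the unsaturation ending is -yne.
Number the chain so that numbering from this end puts the triple bond at C-3 rather than C-7.
That gives the triple bond between C-3 and C-4; a chloro group at C-9; a fluoro group at C-2.
The substituents are ordered alphabetically, ignoring any di-/tri- multipliers.
The name is 9-chloro-2-fluorodec-3-yne.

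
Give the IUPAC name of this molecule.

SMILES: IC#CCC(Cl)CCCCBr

8-bromo-4-chloro-1-iodooct-1-yne

The longest chain bearing the multiple bond is 8 carbons long (octane).
There is one C≡C triple bond, indicated by the ending -yne.
Choose the numbering such that numbering from this end puts the triple bond at C-1 rather than C-7.
This places the triple bond between C-1 and C-2; a bromo group at C-8; a chloro group at C-4; an iodo group at C-1.
The substituents are ordered alphabetically, ignoring any di-/tri- multipliers.
Putting it together: 8-bromo-4-chloro-1-iodooct-1-yne.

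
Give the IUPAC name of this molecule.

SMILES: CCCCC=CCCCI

1-iodonon-4-ene

The longest chain bearing the multiple bond is 9 carbons long (nonane).
The chain contains a C=C double bond, so the unsaturation ending is -ene.
The numbering direction is chosen so that numbering from this end puts the double bond at C-4 rather than C-5.
This places the double bond between C-4 and C-5; an iodo group at C-1.
Putting it together: 1-iodonon-4-ene.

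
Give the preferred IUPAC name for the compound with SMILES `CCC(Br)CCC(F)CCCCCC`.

The parent chain contains 12 carbons (dodecane).
The numbering direction is chosen so that the substituent locant set {3,6} is lower than {7,10} at the first point of difference.
That gives a bromo group at C-3; a fluoro group at C-6.
Substituent prefixes are cited in alphabetical order (multiplying prefixes like di-/tri- are ignored for ordering).
The name is 3-bromo-6-fluorododecane.

3-bromo-6-fluorododecane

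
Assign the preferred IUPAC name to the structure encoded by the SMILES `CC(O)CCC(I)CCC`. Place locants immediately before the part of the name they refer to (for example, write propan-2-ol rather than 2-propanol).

5-iodooctan-2-ol

Counting along the main chain through the –OH group gives 8 carbons: the parent is octane.
The principal characteristic group is an alcohol (–OH), named with the suffix -ol.
Number the chain so that numbering from this end puts the hydroxyl group at C-2 rather than C-7.
With this numbering: the hydroxyl at C-2; an iodo group at C-5.
The name is 5-iodooctan-2-ol.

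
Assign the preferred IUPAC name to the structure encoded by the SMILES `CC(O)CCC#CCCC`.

non-5-yn-2-ol

The longest carbon chain that includes the –OH group and the multiple bond has 9 carbons, so the parent hydride is nonane.
The highest-priority functional group is an alcohol (–OH), so the name ends in -ol.
The chain contains a C≡C triple bond, so the unsaturation ending is -yne.
The numbering direction is chosen so that numbering from this end puts the hydroxyl group at C-2 rather than C-8.
That gives the hydroxyl at C-2; the triple bond between C-5 and C-6.
Putting it together: non-5-yn-2-ol.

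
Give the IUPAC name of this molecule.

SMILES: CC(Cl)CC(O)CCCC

Counting along the main chain through the –OH group gives 8 carbons: the parent is octane.
The principal characteristic group is an alcohol (–OH), named with the suffix -ol.
The numbering direction is chosen so that numbering from this end puts the hydroxyl group at C-4 rather than C-5.
That gives the hydroxyl at C-4; a chloro group at C-2.
Assembling the pieces gives 2-chlorooctan-4-ol.

2-chlorooctan-4-ol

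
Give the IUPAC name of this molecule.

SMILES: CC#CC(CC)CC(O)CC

5-ethyloct-6-yn-3-ol

The longest carbon chain that includes the –OH group and the multiple bond has 8 carbons, so the parent hydride is octane.
An alcohol (–OH) is the principal characteristic group, giving the suffix -ol.
There is one C≡C triple bond, indicated by the ending -yne.
Number the chain so that numbering from this end puts the hydroxyl group at C-3 rather than C-6.
This places the hydroxyl at C-3; the triple bond between C-6 and C-7; an ethyl group at C-5.
Putting it together: 5-ethyloct-6-yn-3-ol.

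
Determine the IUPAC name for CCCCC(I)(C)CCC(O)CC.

The longest carbon chain that includes the –OH group has 10 carbons, so the parent hydride is decane.
The principal characteristic group is an alcohol (–OH), named with the suffix -ol.
Number the chain so that numbering from this end puts the hydroxyl group at C-3 rather than C-8.
This places the hydroxyl at C-3; an iodo group at C-6; a methyl group at C-6.
The substituents are ordered alphabetically, ignoring any di-/tri- multipliers.
Putting it together: 6-iodo-6-methyldecan-3-ol.

6-iodo-6-methyldecan-3-ol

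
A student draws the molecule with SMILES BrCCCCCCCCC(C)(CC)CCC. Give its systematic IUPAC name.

The longest carbon chain is 12 atoms: the parent is dodecane.
Choose the numbering such that the substituent locant set {1,9,9} is lower than {4,4,12} at the first point of difference.
That gives a bromo group at C-1; an ethyl group at C-9; a methyl group at C-9.
Substituent prefixes are cited in alphabetical order (multiplying prefixes like di-/tri- are ignored for ordering).
Putting it together: 1-bromo-9-ethyl-9-methyldodecane.

1-bromo-9-ethyl-9-methyldodecane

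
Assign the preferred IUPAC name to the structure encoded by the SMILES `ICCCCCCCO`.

7-iodoheptan-1-ol

The longest carbon chain that includes the –OH group has 7 carbons, so the parent hydride is heptane.
The principal characteristic group is an alcohol (–OH), named with the suffix -ol.
The numbering direction is chosen so that numbering from this end puts the hydroxyl group at C-1 rather than C-7.
That gives the hydroxyl at C-1; an iodo group at C-7.
Putting it together: 7-iodoheptan-1-ol.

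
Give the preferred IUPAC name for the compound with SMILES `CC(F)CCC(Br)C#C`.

The longest carbon chain that includes the multiple bond has 7 carbons, so the parent hydride is heptane.
A C≡C triple bond in the chain gives the infix -yne-.
The numbering direction is chosen so that numbering from this end puts the triple bond at C-1 rather than C-6.
With this numbering: the triple bond between C-1 and C-2; a bromo group at C-3; a fluoro group at C-6.
Prefixes are listed alphabetically: bromo, fluoro.
The name is 3-bromo-6-fluorohept-1-yne.

3-bromo-6-fluorohept-1-yne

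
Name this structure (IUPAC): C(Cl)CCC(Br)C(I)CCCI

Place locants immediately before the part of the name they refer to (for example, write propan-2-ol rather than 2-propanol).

The longest continuous carbon chain has 8 atoms, so the parent hydride is octane.
Number the chain so that the locant sets are identical either way, so the alphabetically earlier bromo substituent takes the lower locant (4 rather than 5).
This places a bromo group at C-4; a chloro group at C-1; iodo groups at C-5 and C-8.
The substituents are ordered alphabetically, ignoring any di-/tri- multipliers.
Assembling the pieces gives 4-bromo-1-chloro-5,8-diiodooctane.

4-bromo-1-chloro-5,8-diiodooctane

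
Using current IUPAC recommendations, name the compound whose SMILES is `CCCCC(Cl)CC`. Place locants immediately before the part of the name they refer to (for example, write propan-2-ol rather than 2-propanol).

3-chloroheptane

The longest continuous carbon chain has 7 atoms, so the parent hydride is heptane.
The numbering direction is chosen so that the substituent locant set {3} is lower than {5} at the first point of difference.
With this numbering: a chloro group at C-3.
Putting it together: 3-chloroheptane.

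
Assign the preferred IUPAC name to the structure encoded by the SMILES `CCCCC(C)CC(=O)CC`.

The longest chain bearing the carbonyl is 9 carbons long (nonane).
The highest-priority functional group is a ketone (C=O on an internal carbon), so the name ends in -one.
The numbering direction is chosen so that numbering from this end puts the carbonyl group at C-3 rather than C-7.
This places the carbonyl at C-3; a methyl group at C-5.
Assembling the pieces gives 5-methylnonan-3-one.

5-methylnonan-3-one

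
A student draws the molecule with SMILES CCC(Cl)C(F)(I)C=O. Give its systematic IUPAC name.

3-chloro-2-fluoro-2-iodopentanal

Counting along the main chain through the –CHO group gives 5 carbons: the parent is pentane.
The principal characteristic group is an aldehyde (terminal –CHO), named with the suffix -al.
Number the chain so that the aldehyde carbon is C-1 by definition.
With this numbering: a chloro group at C-3; a fluoro group at C-2; an iodo group at C-2.
Prefixes are listed alphabetically: chloro, fluoro, iodo.
Assembling the pieces gives 3-chloro-2-fluoro-2-iodopentanal.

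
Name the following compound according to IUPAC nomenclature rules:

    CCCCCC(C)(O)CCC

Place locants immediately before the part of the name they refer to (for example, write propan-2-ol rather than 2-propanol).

The longest chain bearing the –OH group is 9 carbons long (nonane).
An alcohol (–OH) is the principal characteristic group, giving the suffix -ol.
Number the chain so that numbering from this end puts the hydroxyl group at C-4 rather than C-6.
This places the hydroxyl at C-4; a methyl group at C-4.
The name is 4-methylnonan-4-ol.

4-methylnonan-4-ol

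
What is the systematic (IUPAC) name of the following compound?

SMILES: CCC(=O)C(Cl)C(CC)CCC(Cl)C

Counting along the main chain through the carbonyl gives 9 carbons: the parent is nonane.
The principal characteristic group is a ketone (C=O on an internal carbon), named with the suffix -one.
Number the chain so that numbering from this end puts the carbonyl group at C-3 rather than C-7.
With this numbering: the carbonyl at C-3; chloro groups at C-4 and C-8; an ethyl group at C-5.
Prefixes are listed alphabetically: chloro, ethyl.
Putting it together: 4,8-dichloro-5-ethylnonan-3-one.

4,8-dichloro-5-ethylnonan-3-one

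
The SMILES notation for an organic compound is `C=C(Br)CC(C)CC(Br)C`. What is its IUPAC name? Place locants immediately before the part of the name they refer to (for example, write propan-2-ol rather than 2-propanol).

2,6-dibromo-4-methylhept-1-ene

The longest carbon chain that includes the multiple bond has 7 carbons, so the parent hydride is heptane.
There is one C=C double bond, indicated by the ending -ene.
Number the chain so that numbering from this end puts the double bond at C-1 rather than C-6.
That gives the double bond between C-1 and C-2; bromo groups at C-2 and C-6; a methyl group at C-4.
Prefixes are listed alphabetically: bromo, methyl.
The name is 2,6-dibromo-4-methylhept-1-ene.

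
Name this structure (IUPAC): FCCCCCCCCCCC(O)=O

The longest chain bearing the –COOH group is 11 carbons long (undecane).
The highest-priority functional group is a carboxylic acid (terminal –COOH), so the name ends in -oic acid.
Choose the numbering such that the carboxylic acid carbon is C-1 by definition.
That gives a fluoro group at C-11.
The name is 11-fluoroundecanoic acid.

11-fluoroundecanoic acid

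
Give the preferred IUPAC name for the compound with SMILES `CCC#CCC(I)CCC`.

6-iodonon-3-yne

The longest chain bearing the multiple bond is 9 carbons long (nonane).
A C≡C triple bond in the chain gives the infix -yne-.
Choose the numbering such that numbering from this end puts the triple bond at C-3 rather than C-6.
With this numbering: the triple bond between C-3 and C-4; an iodo group at C-6.
Assembling the pieces gives 6-iodonon-3-yne.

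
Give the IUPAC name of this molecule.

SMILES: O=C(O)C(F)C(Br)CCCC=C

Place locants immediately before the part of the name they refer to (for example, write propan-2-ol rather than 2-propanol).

The longest carbon chain that includes the –COOH group and the multiple bond has 8 carbons, so the parent hydride is octane.
The highest-priority functional group is a carboxylic acid (terminal –COOH), so the name ends in -oic acid.
The chain contains a C=C double bond, so the unsaturation ending is -ene.
The numbering direction is chosen so that the carboxylic acid carbon is C-1 by definition.
That gives the double bond between C-7 and C-8; a bromo group at C-3; a fluoro group at C-2.
Substituent prefixes are cited in alphabetical order (multiplying prefixes like di-/tri- are ignored for ordering).
Putting it together: 3-bromo-2-fluorooct-7-enoic acid.

3-bromo-2-fluorooct-7-enoic acid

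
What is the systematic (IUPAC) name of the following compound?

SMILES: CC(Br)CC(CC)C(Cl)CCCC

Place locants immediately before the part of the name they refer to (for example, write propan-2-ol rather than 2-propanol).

The parent chain contains 9 carbons (nonane).
Number the chain so that the substituent locant set {2,4,5} is lower than {5,6,8} at the first point of difference.
This places a bromo group at C-2; a chloro group at C-5; an ethyl group at C-4.
Substituent prefixes are cited in alphabetical order (multiplying prefixes like di-/tri- are ignored for ordering).
Assembling the pieces gives 2-bromo-5-chloro-4-ethylnonane.

2-bromo-5-chloro-4-ethylnonane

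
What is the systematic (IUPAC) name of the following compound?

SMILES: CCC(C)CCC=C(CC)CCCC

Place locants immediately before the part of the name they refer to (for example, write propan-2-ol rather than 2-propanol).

5-ethyl-9-methylundec-5-ene

The longest chain bearing the multiple bond is 11 carbons long (undecane).
The chain contains a C=C double bond, so the unsaturation ending is -ene.
Choose the numbering such that numbering from this end puts the double bond at C-5 rather than C-6.
This places the double bond between C-5 and C-6; an ethyl group at C-5; a methyl group at C-9.
Substituent prefixes are cited in alphabetical order (multiplying prefixes like di-/tri- are ignored for ordering).
The name is 5-ethyl-9-methylundec-5-ene.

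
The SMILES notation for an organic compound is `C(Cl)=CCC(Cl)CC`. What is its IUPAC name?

The longest carbon chain that includes the multiple bond has 6 carbons, so the parent hydride is hexane.
A C=C double bond in the chain gives the infix -ene-.
Choose the numbering such that numbering from this end puts the double bond at C-1 rather than C-5.
This places the double bond between C-1 and C-2; chloro groups at C-1 and C-4.
Assembling the pieces gives 1,4-dichlorohex-1-ene.

1,4-dichlorohex-1-ene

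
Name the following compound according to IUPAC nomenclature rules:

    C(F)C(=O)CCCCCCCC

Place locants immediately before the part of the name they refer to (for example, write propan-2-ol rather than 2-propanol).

The longest carbon chain that includes the carbonyl has 10 carbons, so the parent hydride is decane.
The principal characteristic group is a ketone (C=O on an internal carbon), named with the suffix -one.
The numbering direction is chosen so that numbering from this end puts the carbonyl group at C-2 rather than C-9.
That gives the carbonyl at C-2; a fluoro group at C-1.
The name is 1-fluorodecan-2-one.

1-fluorodecan-2-one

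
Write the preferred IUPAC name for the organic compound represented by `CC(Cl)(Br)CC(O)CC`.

The longest chain bearing the –OH group is 6 carbons long (hexane).
The highest-priority functional group is an alcohol (–OH), so the name ends in -ol.
Choose the numbering such that numbering from this end puts the hydroxyl group at C-3 rather than C-4.
With this numbering: the hydroxyl at C-3; a bromo group at C-5; a chloro group at C-5.
Substituent prefixes are cited in alphabetical order (multiplying prefixes like di-/tri- are ignored for ordering).
Putting it together: 5-bromo-5-chlorohexan-3-ol.

5-bromo-5-chlorohexan-3-ol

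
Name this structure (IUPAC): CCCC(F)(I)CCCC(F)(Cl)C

The longest continuous carbon chain has 9 atoms, so the parent hydride is nonane.
Number the chain so that the substituent locant set {2,2,6,6} is lower than {4,4,8,8} at the first point of difference.
With this numbering: a chloro group at C-2; fluoro groups at C-2 and C-6; an iodo group at C-6.
The substituents are ordered alphabetically, ignoring any di-/tri- multipliers.
Assembling the pieces gives 2-chloro-2,6-difluoro-6-iodononane.

2-chloro-2,6-difluoro-6-iodononane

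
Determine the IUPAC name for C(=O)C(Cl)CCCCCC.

The longest chain bearing the –CHO group is 8 carbons long (octane).
The highest-priority functional group is an aldehyde (terminal –CHO), so the name ends in -al.
Choose the numbering such that the aldehyde carbon is C-1 by definition.
That gives a chloro group at C-2.
Assembling the pieces gives 2-chlorooctanal.

2-chlorooctanal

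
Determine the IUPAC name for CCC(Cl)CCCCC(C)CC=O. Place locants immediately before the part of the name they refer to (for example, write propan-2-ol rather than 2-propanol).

Counting along the main chain through the –CHO group gives 10 carbons: the parent is decane.
The highest-priority functional group is an aldehyde (terminal –CHO), so the name ends in -al.
Choose the numbering such that the aldehyde carbon is C-1 by definition.
That gives a chloro group at C-8; a methyl group at C-3.
Prefixes are listed alphabetically: chloro, methyl.
Assembling the pieces gives 8-chloro-3-methyldecanal.

8-chloro-3-methyldecanal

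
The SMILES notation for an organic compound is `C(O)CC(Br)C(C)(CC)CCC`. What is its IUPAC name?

3-bromo-4-ethyl-4-methylheptan-1-ol

Counting along the main chain through the –OH group gives 7 carbons: the parent is heptane.
An alcohol (–OH) is the principal characteristic group, giving the suffix -ol.
The numbering direction is chosen so that numbering from this end puts the hydroxyl group at C-1 rather than C-7.
That gives the hydroxyl at C-1; a bromo group at C-3; an ethyl group at C-4; a methyl group at C-4.
The substituents are ordered alphabetically, ignoring any di-/tri- multipliers.
The name is 3-bromo-4-ethyl-4-methylheptan-1-ol.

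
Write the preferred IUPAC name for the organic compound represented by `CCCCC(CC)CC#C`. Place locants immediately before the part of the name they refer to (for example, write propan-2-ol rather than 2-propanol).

The longest chain bearing the multiple bond is 8 carbons long (octane).
The chain contains a C≡C triple bond, so the unsaturation ending is -yne.
The numbering direction is chosen so that numbering from this end puts the triple bond at C-1 rather than C-7.
That gives the triple bond between C-1 and C-2; an ethyl group at C-4.
Putting it together: 4-ethyloct-1-yne.

4-ethyloct-1-yne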